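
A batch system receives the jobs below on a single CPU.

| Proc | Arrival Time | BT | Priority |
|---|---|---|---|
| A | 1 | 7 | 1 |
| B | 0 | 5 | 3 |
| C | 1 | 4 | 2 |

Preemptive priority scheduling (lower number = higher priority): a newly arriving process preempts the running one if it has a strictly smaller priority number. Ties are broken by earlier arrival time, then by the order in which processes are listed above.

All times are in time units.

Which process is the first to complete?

A

Schedule: | B 0-1 | A 1-8 | C 8-12 | B 12-16 |
Completion: A=8  B=16  C=12
Turnaround (C−A): A=7  B=16  C=11
Finish order: A → C → B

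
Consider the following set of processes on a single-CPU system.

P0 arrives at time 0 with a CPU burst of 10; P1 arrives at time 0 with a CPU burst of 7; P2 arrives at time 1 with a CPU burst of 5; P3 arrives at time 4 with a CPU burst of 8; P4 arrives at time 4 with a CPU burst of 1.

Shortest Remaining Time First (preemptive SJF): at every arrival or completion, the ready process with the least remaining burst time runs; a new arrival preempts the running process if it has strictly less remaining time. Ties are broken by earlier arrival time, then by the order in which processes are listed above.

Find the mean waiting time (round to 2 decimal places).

7.40

Gantt: | P1 0-1 | P2 1-4 | P4 4-5 | P2 5-7 | P1 7-13 | P3 13-21 | P0 21-31 |
Completion: P0=31  P1=13  P2=7  P3=21  P4=5
Turnaround (C−A): P0=31  P1=13  P2=6  P3=17  P4=1
Waiting times: P0=21, P1=6, P2=1, P3=9, P4=0
Average waiting = (21+6+1+9+0) / 5 = 37/5 = 7.40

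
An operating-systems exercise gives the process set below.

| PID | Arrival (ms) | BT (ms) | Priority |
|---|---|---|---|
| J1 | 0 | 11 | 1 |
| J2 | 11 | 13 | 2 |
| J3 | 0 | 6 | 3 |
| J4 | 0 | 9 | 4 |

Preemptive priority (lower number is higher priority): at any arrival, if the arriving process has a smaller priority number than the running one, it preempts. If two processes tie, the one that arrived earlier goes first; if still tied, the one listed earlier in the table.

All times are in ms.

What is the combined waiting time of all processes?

Timeline: | J1 0-11 | J2 11-24 | J3 24-30 | J4 30-39 |
Completion: J1=11  J2=24  J3=30  J4=39
Turnaround (C−A): J1=11  J2=13  J3=30  J4=39
Waiting = turnaround − burst: J1=0, J2=0, J3=24, J4=30
Total waiting = 0 + 0 + 24 + 30 = 54

54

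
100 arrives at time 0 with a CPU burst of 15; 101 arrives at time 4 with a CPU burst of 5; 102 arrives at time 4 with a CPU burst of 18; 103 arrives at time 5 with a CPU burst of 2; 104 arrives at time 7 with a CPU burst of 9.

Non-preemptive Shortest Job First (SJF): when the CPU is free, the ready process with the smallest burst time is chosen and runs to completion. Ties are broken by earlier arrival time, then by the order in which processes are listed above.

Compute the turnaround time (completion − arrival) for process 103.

12

Gantt: | 100 0-15 | 103 15-17 | 101 17-22 | 104 22-31 | 102 31-49 |
Completion: 100=15  101=22  102=49  103=17  104=31
Turnaround (C−A): 100=15  101=18  102=45  103=12  104=24
Turnaround(103) = completion − arrival = 17 − 5 = 12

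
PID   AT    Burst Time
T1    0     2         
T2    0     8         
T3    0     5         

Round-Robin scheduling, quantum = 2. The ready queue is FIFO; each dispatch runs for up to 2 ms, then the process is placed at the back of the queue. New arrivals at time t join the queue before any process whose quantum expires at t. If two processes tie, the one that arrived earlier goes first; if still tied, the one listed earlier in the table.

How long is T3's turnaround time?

Timeline: | T1 0-2 | T2 2-4 | T3 4-6 | T2 6-8 | T3 8-10 | T2 10-12 | T3 12-13 | T2 13-15 |
Completion: T1=2  T2=15  T3=13
Turnaround(T3) = completion − arrival = 13 − 0 = 13

13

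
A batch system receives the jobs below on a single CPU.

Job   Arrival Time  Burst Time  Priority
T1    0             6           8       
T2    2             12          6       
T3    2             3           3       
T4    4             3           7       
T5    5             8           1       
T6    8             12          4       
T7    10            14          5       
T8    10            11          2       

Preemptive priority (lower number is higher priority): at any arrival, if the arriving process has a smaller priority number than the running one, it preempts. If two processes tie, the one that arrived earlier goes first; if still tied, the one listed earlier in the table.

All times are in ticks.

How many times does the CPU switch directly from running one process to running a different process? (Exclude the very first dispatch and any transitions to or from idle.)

Timeline: | T1 0-2 | T3 2-5 | T5 5-13 | T8 13-24 | T6 24-36 | T7 36-50 | T2 50-62 | T4 62-65 | T1 65-69 |
Completion: T1=69  T2=62  T3=5  T4=65  T5=13  T6=36  T7=50  T8=24

8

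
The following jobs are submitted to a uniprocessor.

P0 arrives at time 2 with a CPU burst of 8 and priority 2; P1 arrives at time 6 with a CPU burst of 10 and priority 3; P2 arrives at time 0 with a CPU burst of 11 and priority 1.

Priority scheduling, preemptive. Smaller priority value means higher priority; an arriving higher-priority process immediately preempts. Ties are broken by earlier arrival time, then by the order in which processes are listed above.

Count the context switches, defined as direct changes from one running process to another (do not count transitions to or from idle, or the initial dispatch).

2

Timeline: | P2 0-11 | P0 11-19 | P1 19-29 |
Completion: P0=19  P1=29  P2=11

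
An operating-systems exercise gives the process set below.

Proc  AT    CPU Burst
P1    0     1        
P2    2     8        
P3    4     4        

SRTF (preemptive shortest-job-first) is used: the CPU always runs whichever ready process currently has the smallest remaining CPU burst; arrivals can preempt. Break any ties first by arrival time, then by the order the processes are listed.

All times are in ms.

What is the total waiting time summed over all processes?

Gantt: | P1 0-1 | idle 1-2 | P2 2-4 | P3 4-8 | P2 8-14 |
Completion: P1=1  P2=14  P3=8
Turnaround (C−A): P1=1  P2=12  P3=4
Waiting = turnaround − burst: P1=0, P2=4, P3=0
Total waiting = 0 + 4 + 0 = 4

4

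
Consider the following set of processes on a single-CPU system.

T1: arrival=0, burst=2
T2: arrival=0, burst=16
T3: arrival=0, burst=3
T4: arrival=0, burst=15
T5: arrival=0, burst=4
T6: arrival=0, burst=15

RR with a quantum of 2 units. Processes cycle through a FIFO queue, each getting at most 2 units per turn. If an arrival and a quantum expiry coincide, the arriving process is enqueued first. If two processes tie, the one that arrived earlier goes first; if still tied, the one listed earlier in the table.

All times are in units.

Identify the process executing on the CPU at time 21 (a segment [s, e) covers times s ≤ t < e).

T2

Timeline: | T1 0-2 | T2 2-4 | T3 4-6 | T4 6-8 | T5 8-10 | T6 10-12 | T2 12-14 | T3 14-15 | T4 15-17 | T5 17-19 | T6 19-21 | T2 21-23 | T4 23-25 | T6 25-27 | T2 27-29 | T4 29-31 | T6 31-33 | T2 33-35 | T4 35-37 | T6 37-39 | T2 39-41 | T4 41-43 | T6 43-45 | T2 45-47 | T4 47-49 | T6 49-51 | T2 51-53 | T4 53-54 | T6 54-55 |
Completion: T1=2  T2=53  T3=15  T4=54  T5=19  T6=55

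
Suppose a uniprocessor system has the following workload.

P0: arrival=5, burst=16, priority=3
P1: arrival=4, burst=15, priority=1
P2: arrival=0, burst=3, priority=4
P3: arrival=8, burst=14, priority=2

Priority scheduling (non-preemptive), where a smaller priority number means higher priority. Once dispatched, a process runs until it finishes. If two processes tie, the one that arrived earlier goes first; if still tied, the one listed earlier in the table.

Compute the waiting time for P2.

0

Schedule: | P2 0-3 | idle 3-4 | P1 4-19 | P3 19-33 | P0 33-49 |
Completion: P0=49  P1=19  P2=3  P3=33
Waiting(P2) = turnaround − burst = 3 − 3 = 0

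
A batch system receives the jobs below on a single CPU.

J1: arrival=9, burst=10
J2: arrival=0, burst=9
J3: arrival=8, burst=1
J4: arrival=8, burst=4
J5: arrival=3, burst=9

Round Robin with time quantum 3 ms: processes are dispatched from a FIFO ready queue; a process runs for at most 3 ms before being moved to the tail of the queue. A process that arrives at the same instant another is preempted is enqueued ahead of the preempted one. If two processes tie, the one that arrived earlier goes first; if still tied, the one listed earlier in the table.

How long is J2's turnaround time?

22

Schedule: | J2 0-3 | J5 3-6 | J2 6-9 | J5 9-12 | J3 12-13 | J4 13-16 | J1 16-19 | J2 19-22 | J5 22-25 | J4 25-26 | J1 26-33 |
Completion: J1=33  J2=22  J3=13  J4=26  J5=25
Turnaround (C−A): J1=24  J2=22  J3=5  J4=18  J5=22
Turnaround(J2) = completion − arrival = 22 − 0 = 22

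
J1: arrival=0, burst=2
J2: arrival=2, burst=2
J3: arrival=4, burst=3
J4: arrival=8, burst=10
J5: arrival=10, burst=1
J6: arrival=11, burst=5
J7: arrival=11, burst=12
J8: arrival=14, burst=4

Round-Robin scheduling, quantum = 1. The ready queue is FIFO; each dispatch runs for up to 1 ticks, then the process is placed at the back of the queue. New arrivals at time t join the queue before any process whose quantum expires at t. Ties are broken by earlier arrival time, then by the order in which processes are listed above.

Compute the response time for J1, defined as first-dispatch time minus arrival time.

Timeline: | J1 0-2 | J2 2-4 | J3 4-7 | idle 7-8 | J4 8-10 | J5 10-11 | J4 11-12 | J6 12-13 | J7 13-14 | J4 14-15 | J6 15-16 | J8 16-17 | J7 17-18 | J4 18-19 | J6 19-20 | J8 20-21 | J7 21-22 | J4 22-23 | J6 23-24 | J8 24-25 | J7 25-26 | J4 26-27 | J6 27-28 | J8 28-29 | J7 29-30 | J4 30-31 | J7 31-32 | J4 32-33 | J7 33-34 | J4 34-35 | J7 35-40 |
Completion: J1=2  J2=4  J3=7  J4=35  J5=11  J6=28  J7=40  J8=29
Response(J1) = first start − arrival = 0 − 0 = 0

0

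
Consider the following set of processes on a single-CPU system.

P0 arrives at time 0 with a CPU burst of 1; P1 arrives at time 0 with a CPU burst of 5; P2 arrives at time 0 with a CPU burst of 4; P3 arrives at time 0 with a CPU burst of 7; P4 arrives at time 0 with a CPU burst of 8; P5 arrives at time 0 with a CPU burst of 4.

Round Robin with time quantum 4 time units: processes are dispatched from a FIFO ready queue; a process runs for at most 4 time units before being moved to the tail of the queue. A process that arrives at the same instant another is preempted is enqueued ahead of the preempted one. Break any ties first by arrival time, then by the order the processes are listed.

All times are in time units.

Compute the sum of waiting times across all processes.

78

Schedule: | P0 0-1 | P1 1-5 | P2 5-9 | P3 9-13 | P4 13-17 | P5 17-21 | P1 21-22 | P3 22-25 | P4 25-29 |
Completion: P0=1  P1=22  P2=9  P3=25  P4=29  P5=21
Turnaround (C−A): P0=1  P1=22  P2=9  P3=25  P4=29  P5=21
Waiting = turnaround − burst: P0=0, P1=17, P2=5, P3=18, P4=21, P5=17
Total waiting = 0 + 17 + 5 + 18 + 21 + 17 = 78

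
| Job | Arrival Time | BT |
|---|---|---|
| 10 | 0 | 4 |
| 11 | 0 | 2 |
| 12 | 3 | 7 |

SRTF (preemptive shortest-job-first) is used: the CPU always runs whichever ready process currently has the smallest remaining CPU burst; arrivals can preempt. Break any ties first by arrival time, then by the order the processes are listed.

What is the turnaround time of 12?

10

Schedule: | 11 0-2 | 10 2-6 | 12 6-13 |
Completion: 10=6  11=2  12=13
Turnaround(12) = completion − arrival = 13 − 3 = 10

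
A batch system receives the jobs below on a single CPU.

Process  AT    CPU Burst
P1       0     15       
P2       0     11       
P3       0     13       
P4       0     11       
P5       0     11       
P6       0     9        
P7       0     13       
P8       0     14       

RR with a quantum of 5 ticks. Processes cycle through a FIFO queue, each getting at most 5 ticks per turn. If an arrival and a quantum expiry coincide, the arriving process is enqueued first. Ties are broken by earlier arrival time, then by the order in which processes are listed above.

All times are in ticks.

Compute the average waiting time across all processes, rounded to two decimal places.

Schedule: | P1 0-5 | P2 5-10 | P3 10-15 | P4 15-20 | P5 20-25 | P6 25-30 | P7 30-35 | P8 35-40 | P1 40-45 | P2 45-50 | P3 50-55 | P4 55-60 | P5 60-65 | P6 65-69 | P7 69-74 | P8 74-79 | P1 79-84 | P2 84-85 | P3 85-88 | P4 88-89 | P5 89-90 | P7 90-93 | P8 93-97 |
Completion: P1=84  P2=85  P3=88  P4=89  P5=90  P6=69  P7=93  P8=97
Turnaround (C−A): P1=84  P2=85  P3=88  P4=89  P5=90  P6=69  P7=93  P8=97
Waiting times: P1=69, P2=74, P3=75, P4=78, P5=79, P6=60, P7=80, P8=83
Average waiting = (69+74+75+78+79+60+80+83) / 8 = 598/8 = 74.75

74.75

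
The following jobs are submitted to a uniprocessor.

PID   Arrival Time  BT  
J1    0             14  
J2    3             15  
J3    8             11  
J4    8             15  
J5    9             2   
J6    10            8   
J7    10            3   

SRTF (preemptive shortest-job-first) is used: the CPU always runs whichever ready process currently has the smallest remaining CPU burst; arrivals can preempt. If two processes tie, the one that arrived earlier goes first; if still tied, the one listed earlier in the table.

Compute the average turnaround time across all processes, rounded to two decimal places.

26.00

Gantt: | J1 0-9 | J5 9-11 | J7 11-14 | J1 14-19 | J6 19-27 | J3 27-38 | J2 38-53 | J4 53-68 |
Completion: J1=19  J2=53  J3=38  J4=68  J5=11  J6=27  J7=14
Turnaround (C−A): J1=19  J2=50  J3=30  J4=60  J5=2  J6=17  J7=4
Turnaround times: J1=19, J2=50, J3=30, J4=60, J5=2, J6=17, J7=4
Average turnaround = (19+50+30+60+2+17+4) / 7 = 182/7 = 26.00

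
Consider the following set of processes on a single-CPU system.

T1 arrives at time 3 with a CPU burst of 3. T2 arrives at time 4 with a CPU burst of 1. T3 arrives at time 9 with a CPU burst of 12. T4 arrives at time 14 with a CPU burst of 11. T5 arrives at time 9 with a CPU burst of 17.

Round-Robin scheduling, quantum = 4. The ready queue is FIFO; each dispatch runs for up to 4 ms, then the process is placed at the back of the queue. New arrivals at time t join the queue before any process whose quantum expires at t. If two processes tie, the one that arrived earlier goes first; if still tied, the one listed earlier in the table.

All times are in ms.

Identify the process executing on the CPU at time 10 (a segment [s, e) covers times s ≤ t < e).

Schedule: | idle 0-3 | T1 3-6 | T2 6-7 | idle 7-9 | T3 9-13 | T5 13-17 | T3 17-21 | T4 21-25 | T5 25-29 | T3 29-33 | T4 33-37 | T5 37-41 | T4 41-44 | T5 44-49 |
Completion: T1=6  T2=7  T3=33  T4=44  T5=49
Turnaround (C−A): T1=3  T2=3  T3=24  T4=30  T5=40

T3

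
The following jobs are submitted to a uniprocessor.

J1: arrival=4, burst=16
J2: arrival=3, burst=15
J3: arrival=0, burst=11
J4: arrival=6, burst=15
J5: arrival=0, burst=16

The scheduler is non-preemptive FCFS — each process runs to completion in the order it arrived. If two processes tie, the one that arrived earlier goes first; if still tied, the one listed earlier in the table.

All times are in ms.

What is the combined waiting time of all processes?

125

Schedule: | J3 0-11 | J5 11-27 | J2 27-42 | J1 42-58 | J4 58-73 |
Completion: J1=58  J2=42  J3=11  J4=73  J5=27
Turnaround (C−A): J1=54  J2=39  J3=11  J4=67  J5=27
Waiting = turnaround − burst: J1=38, J2=24, J3=0, J4=52, J5=11
Total waiting = 38 + 24 + 0 + 52 + 11 = 125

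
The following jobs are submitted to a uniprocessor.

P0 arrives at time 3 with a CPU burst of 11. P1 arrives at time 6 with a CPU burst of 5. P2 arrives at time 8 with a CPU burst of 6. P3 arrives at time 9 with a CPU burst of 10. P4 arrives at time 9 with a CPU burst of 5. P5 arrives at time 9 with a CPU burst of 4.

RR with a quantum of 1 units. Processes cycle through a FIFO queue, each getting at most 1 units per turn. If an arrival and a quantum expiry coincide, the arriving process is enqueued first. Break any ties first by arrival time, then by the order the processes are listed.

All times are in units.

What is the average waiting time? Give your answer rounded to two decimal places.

21.83

Gantt: | idle 0-3 | P0 3-6 | P1 6-7 | P0 7-8 | P1 8-9 | P2 9-10 | P0 10-11 | P3 11-12 | P4 12-13 | P5 13-14 | P1 14-15 | P2 15-16 | P0 16-17 | P3 17-18 | P4 18-19 | P5 19-20 | P1 20-21 | P2 21-22 | P0 22-23 | P3 23-24 | P4 24-25 | P5 25-26 | P1 26-27 | P2 27-28 | P0 28-29 | P3 29-30 | P4 30-31 | P5 31-32 | P2 32-33 | P0 33-34 | P3 34-35 | P4 35-36 | P2 36-37 | P0 37-38 | P3 38-39 | P0 39-40 | P3 40-44 |
Completion: P0=40  P1=27  P2=37  P3=44  P4=36  P5=32
Turnaround (C−A): P0=37  P1=21  P2=29  P3=35  P4=27  P5=23
Waiting times: P0=26, P1=16, P2=23, P3=25, P4=22, P5=19
Average waiting = (26+16+23+25+22+19) / 6 = 131/6 = 21.83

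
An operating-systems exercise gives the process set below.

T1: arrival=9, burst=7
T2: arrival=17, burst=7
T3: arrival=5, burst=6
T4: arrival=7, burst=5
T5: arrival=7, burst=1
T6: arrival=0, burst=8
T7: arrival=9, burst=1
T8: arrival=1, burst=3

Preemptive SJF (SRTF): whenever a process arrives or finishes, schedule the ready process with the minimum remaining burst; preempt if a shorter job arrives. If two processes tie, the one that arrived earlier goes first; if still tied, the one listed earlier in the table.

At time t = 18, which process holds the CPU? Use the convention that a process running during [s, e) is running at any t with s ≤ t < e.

T3

Schedule: | T6 0-1 | T8 1-4 | T6 4-7 | T5 7-8 | T6 8-9 | T7 9-10 | T6 10-13 | T4 13-18 | T3 18-24 | T1 24-31 | T2 31-38 |
Completion: T1=31  T2=38  T3=24  T4=18  T5=8  T6=13  T7=10  T8=4
Turnaround (C−A): T1=22  T2=21  T3=19  T4=11  T5=1  T6=13  T7=1  T8=3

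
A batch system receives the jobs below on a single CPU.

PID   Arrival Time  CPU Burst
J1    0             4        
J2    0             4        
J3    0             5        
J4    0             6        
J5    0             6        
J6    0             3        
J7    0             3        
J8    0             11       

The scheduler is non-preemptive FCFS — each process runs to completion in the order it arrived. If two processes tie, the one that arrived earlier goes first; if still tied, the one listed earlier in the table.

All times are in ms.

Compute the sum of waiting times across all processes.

Gantt: | J1 0-4 | J2 4-8 | J3 8-13 | J4 13-19 | J5 19-25 | J6 25-28 | J7 28-31 | J8 31-42 |
Completion: J1=4  J2=8  J3=13  J4=19  J5=25  J6=28  J7=31  J8=42
Turnaround (C−A): J1=4  J2=8  J3=13  J4=19  J5=25  J6=28  J7=31  J8=42
Waiting = turnaround − burst: J1=0, J2=4, J3=8, J4=13, J5=19, J6=25, J7=28, J8=31
Total waiting = 0 + 4 + 8 + 13 + 19 + 25 + 28 + 31 = 128

128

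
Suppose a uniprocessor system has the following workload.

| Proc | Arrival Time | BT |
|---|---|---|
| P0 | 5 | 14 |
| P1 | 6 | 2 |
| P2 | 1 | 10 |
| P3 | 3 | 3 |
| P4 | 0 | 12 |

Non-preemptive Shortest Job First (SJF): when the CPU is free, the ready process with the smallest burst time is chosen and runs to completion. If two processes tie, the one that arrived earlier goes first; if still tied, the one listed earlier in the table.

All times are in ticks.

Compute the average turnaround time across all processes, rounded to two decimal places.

19.20

Timeline: | P4 0-12 | P1 12-14 | P3 14-17 | P2 17-27 | P0 27-41 |
Completion: P0=41  P1=14  P2=27  P3=17  P4=12
Turnaround times: P0=36, P1=8, P2=26, P3=14, P4=12
Average turnaround = (36+8+26+14+12) / 5 = 96/5 = 19.20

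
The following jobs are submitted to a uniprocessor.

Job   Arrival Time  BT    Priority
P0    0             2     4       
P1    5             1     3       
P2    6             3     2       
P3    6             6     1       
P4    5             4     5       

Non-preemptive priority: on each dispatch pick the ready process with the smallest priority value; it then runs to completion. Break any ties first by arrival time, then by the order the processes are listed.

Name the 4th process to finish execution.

P2

Gantt: | P0 0-2 | idle 2-5 | P1 5-6 | P3 6-12 | P2 12-15 | P4 15-19 |
Completion: P0=2  P1=6  P2=15  P3=12  P4=19
Finish order: P0 → P1 → P3 → P2 → P4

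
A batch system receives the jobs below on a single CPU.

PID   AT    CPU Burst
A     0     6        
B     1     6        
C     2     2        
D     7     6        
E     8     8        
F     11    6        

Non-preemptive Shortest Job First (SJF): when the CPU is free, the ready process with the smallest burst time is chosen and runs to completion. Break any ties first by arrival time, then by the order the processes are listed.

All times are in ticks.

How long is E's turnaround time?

26

Gantt: | A 0-6 | C 6-8 | B 8-14 | D 14-20 | F 20-26 | E 26-34 |
Completion: A=6  B=14  C=8  D=20  E=34  F=26
Turnaround(E) = completion − arrival = 34 − 8 = 26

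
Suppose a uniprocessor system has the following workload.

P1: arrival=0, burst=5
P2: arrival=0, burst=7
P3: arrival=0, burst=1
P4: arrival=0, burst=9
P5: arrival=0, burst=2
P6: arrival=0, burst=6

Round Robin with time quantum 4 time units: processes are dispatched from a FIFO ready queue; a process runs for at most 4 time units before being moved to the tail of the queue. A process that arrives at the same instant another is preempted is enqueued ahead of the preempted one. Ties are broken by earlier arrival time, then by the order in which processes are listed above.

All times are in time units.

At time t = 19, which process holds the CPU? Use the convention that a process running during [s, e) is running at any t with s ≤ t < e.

Gantt: | P1 0-4 | P2 4-8 | P3 8-9 | P4 9-13 | P5 13-15 | P6 15-19 | P1 19-20 | P2 20-23 | P4 23-27 | P6 27-29 | P4 29-30 |
Completion: P1=20  P2=23  P3=9  P4=30  P5=15  P6=29

P1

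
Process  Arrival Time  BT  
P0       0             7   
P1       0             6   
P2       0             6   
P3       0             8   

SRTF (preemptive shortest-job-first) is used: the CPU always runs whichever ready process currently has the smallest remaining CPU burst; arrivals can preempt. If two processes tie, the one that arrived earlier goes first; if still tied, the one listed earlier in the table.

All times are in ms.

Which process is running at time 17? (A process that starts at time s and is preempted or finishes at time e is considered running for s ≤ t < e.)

P0

Timeline: | P1 0-6 | P2 6-12 | P0 12-19 | P3 19-27 |
Completion: P0=19  P1=6  P2=12  P3=27
Turnaround (C−A): P0=19  P1=6  P2=12  P3=27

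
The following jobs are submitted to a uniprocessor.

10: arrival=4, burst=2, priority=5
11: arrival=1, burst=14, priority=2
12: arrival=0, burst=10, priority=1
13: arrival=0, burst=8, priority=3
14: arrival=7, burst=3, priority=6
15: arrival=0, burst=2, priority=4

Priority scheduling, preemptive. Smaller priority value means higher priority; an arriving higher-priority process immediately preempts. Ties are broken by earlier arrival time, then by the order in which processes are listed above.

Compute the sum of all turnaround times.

Gantt: | 12 0-10 | 11 10-24 | 13 24-32 | 15 32-34 | 10 34-36 | 14 36-39 |
Completion: 10=36  11=24  12=10  13=32  14=39  15=34
Turnaround = completion − arrival: 10=32, 11=23, 12=10, 13=32, 14=32, 15=34
Total turnaround = 32 + 23 + 10 + 32 + 32 + 34 = 163

163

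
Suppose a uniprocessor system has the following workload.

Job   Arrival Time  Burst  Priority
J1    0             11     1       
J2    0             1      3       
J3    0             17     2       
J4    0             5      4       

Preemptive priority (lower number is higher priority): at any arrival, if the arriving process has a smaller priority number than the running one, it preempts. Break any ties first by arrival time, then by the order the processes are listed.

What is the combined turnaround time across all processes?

Schedule: | J1 0-11 | J3 11-28 | J2 28-29 | J4 29-34 |
Completion: J1=11  J2=29  J3=28  J4=34
Turnaround = completion − arrival: J1=11, J2=29, J3=28, J4=34
Total turnaround = 11 + 29 + 28 + 34 = 102

102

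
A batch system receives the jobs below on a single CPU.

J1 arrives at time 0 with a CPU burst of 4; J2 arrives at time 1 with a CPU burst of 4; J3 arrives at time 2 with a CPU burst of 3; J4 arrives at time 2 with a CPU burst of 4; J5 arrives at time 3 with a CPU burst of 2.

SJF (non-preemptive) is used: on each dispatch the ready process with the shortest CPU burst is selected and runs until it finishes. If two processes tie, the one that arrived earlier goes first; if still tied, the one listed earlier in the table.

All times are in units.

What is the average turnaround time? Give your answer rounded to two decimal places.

Schedule: | J1 0-4 | J5 4-6 | J3 6-9 | J2 9-13 | J4 13-17 |
Completion: J1=4  J2=13  J3=9  J4=17  J5=6
Turnaround times: J1=4, J2=12, J3=7, J4=15, J5=3
Average turnaround = (4+12+7+15+3) / 5 = 41/5 = 8.20

8.20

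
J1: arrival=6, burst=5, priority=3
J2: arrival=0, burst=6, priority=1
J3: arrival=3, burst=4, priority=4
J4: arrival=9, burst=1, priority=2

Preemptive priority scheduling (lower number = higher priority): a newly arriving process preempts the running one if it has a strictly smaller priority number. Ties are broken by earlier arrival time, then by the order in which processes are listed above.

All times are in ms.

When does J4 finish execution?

10

Gantt: | J2 0-6 | J1 6-9 | J4 9-10 | J1 10-12 | J3 12-16 |
Completion: J1=12  J2=6  J3=16  J4=10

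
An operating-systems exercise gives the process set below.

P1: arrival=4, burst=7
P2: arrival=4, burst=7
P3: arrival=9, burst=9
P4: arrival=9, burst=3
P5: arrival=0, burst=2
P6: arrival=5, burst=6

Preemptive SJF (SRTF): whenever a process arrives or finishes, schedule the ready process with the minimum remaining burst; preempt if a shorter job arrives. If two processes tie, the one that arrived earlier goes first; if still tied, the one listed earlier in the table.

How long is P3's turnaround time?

27

Timeline: | P5 0-2 | idle 2-4 | P1 4-11 | P4 11-14 | P6 14-20 | P2 20-27 | P3 27-36 |
Completion: P1=11  P2=27  P3=36  P4=14  P5=2  P6=20
Turnaround (C−A): P1=7  P2=23  P3=27  P4=5  P5=2  P6=15
Turnaround(P3) = completion − arrival = 36 − 9 = 27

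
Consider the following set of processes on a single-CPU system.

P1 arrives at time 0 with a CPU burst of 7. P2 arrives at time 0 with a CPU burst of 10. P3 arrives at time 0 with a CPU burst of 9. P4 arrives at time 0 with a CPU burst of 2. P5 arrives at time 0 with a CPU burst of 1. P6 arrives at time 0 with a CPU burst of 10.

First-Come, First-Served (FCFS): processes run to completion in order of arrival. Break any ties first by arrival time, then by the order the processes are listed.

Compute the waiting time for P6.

Schedule: | P1 0-7 | P2 7-17 | P3 17-26 | P4 26-28 | P5 28-29 | P6 29-39 |
Completion: P1=7  P2=17  P3=26  P4=28  P5=29  P6=39
Waiting(P6) = turnaround − burst = 39 − 10 = 29

29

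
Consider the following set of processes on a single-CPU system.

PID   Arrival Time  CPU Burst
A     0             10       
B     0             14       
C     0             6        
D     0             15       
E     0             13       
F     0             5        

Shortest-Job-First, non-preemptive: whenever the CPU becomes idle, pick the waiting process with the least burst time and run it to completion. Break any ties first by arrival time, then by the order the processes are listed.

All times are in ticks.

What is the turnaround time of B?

Timeline: | F 0-5 | C 5-11 | A 11-21 | E 21-34 | B 34-48 | D 48-63 |
Completion: A=21  B=48  C=11  D=63  E=34  F=5
Turnaround (C−A): A=21  B=48  C=11  D=63  E=34  F=5
Turnaround(B) = completion − arrival = 48 − 0 = 48

48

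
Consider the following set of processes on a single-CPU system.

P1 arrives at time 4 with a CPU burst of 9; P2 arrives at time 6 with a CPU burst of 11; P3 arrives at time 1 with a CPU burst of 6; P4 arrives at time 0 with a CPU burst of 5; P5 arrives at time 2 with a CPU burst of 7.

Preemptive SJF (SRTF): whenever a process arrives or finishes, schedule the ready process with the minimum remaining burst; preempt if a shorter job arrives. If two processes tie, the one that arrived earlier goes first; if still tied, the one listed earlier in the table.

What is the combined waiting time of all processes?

Gantt: | P4 0-5 | P3 5-11 | P5 11-18 | P1 18-27 | P2 27-38 |
Completion: P1=27  P2=38  P3=11  P4=5  P5=18
Waiting = turnaround − burst: P1=14, P2=21, P3=4, P4=0, P5=9
Total waiting = 14 + 21 + 4 + 0 + 9 = 48

48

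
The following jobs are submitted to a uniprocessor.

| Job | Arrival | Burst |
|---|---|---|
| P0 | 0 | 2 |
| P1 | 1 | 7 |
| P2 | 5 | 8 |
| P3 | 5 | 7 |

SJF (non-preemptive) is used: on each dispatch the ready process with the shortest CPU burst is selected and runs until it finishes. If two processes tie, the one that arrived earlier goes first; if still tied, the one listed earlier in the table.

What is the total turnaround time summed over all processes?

40

Schedule: | P0 0-2 | P1 2-9 | P3 9-16 | P2 16-24 |
Completion: P0=2  P1=9  P2=24  P3=16
Turnaround (C−A): P0=2  P1=8  P2=19  P3=11
Turnaround = completion − arrival: P0=2, P1=8, P2=19, P3=11
Total turnaround = 2 + 8 + 19 + 11 = 40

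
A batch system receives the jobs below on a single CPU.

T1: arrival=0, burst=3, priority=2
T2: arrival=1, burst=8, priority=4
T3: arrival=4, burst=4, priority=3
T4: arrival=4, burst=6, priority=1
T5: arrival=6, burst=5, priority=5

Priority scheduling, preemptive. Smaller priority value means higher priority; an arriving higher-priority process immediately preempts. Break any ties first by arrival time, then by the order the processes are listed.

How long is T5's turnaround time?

Schedule: | T1 0-3 | T2 3-4 | T4 4-10 | T3 10-14 | T2 14-21 | T5 21-26 |
Completion: T1=3  T2=21  T3=14  T4=10  T5=26
Turnaround (C−A): T1=3  T2=20  T3=10  T4=6  T5=20
Turnaround(T5) = completion − arrival = 26 − 6 = 20

20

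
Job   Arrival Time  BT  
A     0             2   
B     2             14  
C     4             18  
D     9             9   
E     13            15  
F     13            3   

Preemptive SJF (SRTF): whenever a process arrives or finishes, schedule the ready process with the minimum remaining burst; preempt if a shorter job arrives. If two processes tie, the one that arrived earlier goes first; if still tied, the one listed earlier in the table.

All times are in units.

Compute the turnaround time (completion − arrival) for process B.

14

Timeline: | A 0-2 | B 2-16 | F 16-19 | D 19-28 | E 28-43 | C 43-61 |
Completion: A=2  B=16  C=61  D=28  E=43  F=19
Turnaround(B) = completion − arrival = 16 − 2 = 14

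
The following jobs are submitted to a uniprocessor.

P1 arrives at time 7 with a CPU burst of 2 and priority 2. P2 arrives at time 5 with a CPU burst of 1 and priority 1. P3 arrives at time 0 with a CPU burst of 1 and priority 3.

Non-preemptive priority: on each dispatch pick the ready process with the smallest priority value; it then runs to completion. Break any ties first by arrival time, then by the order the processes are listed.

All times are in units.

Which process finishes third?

Timeline: | P3 0-1 | idle 1-5 | P2 5-6 | idle 6-7 | P1 7-9 |
Completion: P1=9  P2=6  P3=1
Turnaround (C−A): P1=2  P2=1  P3=1
Finish order: P3 → P2 → P1

P1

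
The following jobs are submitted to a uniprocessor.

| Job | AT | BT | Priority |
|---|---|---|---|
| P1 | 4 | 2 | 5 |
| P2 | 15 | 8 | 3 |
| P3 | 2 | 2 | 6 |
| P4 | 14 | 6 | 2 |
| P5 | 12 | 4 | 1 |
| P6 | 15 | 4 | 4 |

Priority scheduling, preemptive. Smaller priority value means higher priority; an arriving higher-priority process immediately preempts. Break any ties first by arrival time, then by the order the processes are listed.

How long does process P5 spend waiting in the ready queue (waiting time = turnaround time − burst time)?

Timeline: | idle 0-2 | P3 2-4 | P1 4-6 | idle 6-12 | P5 12-16 | P4 16-22 | P2 22-30 | P6 30-34 |
Completion: P1=6  P2=30  P3=4  P4=22  P5=16  P6=34
Turnaround (C−A): P1=2  P2=15  P3=2  P4=8  P5=4  P6=19
Waiting(P5) = turnaround − burst = 4 − 4 = 0

0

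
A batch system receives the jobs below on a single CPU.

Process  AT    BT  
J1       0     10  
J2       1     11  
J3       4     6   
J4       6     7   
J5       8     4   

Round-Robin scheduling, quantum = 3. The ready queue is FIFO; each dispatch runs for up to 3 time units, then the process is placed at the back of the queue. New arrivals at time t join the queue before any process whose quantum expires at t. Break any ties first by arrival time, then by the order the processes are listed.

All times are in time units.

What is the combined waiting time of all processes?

113

Schedule: | J1 0-3 | J2 3-6 | J1 6-9 | J3 9-12 | J4 12-15 | J2 15-18 | J5 18-21 | J1 21-24 | J3 24-27 | J4 27-30 | J2 30-33 | J5 33-34 | J1 34-35 | J4 35-36 | J2 36-38 |
Completion: J1=35  J2=38  J3=27  J4=36  J5=34
Waiting = turnaround − burst: J1=25, J2=26, J3=17, J4=23, J5=22
Total waiting = 25 + 26 + 17 + 23 + 22 = 113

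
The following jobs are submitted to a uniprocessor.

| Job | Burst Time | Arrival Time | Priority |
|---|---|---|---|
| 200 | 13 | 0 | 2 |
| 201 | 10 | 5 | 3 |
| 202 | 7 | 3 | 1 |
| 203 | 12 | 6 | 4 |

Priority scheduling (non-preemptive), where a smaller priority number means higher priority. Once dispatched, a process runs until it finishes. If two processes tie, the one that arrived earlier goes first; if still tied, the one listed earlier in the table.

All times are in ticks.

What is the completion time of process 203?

42

Gantt: | 200 0-13 | 202 13-20 | 201 20-30 | 203 30-42 |
Completion: 200=13  201=30  202=20  203=42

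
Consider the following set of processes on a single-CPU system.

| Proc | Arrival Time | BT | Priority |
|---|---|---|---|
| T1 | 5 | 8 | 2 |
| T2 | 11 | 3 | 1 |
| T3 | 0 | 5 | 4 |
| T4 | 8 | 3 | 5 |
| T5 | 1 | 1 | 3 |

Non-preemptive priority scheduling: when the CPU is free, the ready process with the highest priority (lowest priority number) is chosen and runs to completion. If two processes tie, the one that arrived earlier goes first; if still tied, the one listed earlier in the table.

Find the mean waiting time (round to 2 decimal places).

5.20

Timeline: | T3 0-5 | T1 5-13 | T2 13-16 | T5 16-17 | T4 17-20 |
Completion: T1=13  T2=16  T3=5  T4=20  T5=17
Turnaround (C−A): T1=8  T2=5  T3=5  T4=12  T5=16
Waiting times: T1=0, T2=2, T3=0, T4=9, T5=15
Average waiting = (0+2+0+9+15) / 5 = 26/5 = 5.20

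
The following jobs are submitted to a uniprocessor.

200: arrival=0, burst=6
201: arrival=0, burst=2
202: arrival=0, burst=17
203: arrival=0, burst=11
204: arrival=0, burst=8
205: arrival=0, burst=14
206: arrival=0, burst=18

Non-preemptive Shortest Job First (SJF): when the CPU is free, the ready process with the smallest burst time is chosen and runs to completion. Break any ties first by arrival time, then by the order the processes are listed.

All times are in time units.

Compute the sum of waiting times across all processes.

152

Schedule: | 201 0-2 | 200 2-8 | 204 8-16 | 203 16-27 | 205 27-41 | 202 41-58 | 206 58-76 |
Completion: 200=8  201=2  202=58  203=27  204=16  205=41  206=76
Waiting = turnaround − burst: 200=2, 201=0, 202=41, 203=16, 204=8, 205=27, 206=58
Total waiting = 2 + 0 + 41 + 16 + 8 + 27 + 58 = 152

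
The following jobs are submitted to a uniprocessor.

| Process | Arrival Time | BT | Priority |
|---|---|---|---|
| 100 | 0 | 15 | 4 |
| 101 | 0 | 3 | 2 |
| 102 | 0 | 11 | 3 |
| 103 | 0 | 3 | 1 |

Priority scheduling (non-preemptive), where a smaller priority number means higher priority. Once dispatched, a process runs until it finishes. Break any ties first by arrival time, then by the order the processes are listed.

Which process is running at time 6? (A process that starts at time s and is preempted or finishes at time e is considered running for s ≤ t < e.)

102

Timeline: | 103 0-3 | 101 3-6 | 102 6-17 | 100 17-32 |
Completion: 100=32  101=6  102=17  103=3
Turnaround (C−A): 100=32  101=6  102=17  103=3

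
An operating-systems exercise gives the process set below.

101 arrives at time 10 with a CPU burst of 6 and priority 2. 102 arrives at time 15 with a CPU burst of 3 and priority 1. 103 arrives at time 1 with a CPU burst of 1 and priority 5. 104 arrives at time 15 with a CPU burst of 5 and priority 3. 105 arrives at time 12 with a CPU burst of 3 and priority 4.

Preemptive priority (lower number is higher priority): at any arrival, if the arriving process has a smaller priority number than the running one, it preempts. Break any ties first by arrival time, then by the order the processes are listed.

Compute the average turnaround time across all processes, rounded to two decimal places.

Gantt: | idle 0-1 | 103 1-2 | idle 2-10 | 101 10-15 | 102 15-18 | 101 18-19 | 104 19-24 | 105 24-27 |
Completion: 101=19  102=18  103=2  104=24  105=27
Turnaround (C−A): 101=9  102=3  103=1  104=9  105=15
Turnaround times: 101=9, 102=3, 103=1, 104=9, 105=15
Average turnaround = (9+3+1+9+15) / 5 = 37/5 = 7.40

7.40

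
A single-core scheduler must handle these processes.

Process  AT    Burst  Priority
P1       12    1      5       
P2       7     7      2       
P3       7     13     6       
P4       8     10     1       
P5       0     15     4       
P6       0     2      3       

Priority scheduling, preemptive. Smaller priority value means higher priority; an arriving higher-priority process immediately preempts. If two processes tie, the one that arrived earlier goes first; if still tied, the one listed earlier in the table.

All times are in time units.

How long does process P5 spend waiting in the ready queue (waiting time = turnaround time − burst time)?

19

Gantt: | P6 0-2 | P5 2-7 | P2 7-8 | P4 8-18 | P2 18-24 | P5 24-34 | P1 34-35 | P3 35-48 |
Completion: P1=35  P2=24  P3=48  P4=18  P5=34  P6=2
Waiting(P5) = turnaround − burst = 34 − 15 = 19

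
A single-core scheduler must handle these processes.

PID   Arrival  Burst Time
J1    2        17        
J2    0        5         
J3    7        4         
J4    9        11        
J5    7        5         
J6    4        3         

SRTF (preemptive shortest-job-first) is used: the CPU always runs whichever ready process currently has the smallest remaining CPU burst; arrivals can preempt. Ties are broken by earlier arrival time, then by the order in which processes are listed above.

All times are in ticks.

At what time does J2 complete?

Gantt: | J2 0-5 | J6 5-8 | J3 8-12 | J5 12-17 | J4 17-28 | J1 28-45 |
Completion: J1=45  J2=5  J3=12  J4=28  J5=17  J6=8

5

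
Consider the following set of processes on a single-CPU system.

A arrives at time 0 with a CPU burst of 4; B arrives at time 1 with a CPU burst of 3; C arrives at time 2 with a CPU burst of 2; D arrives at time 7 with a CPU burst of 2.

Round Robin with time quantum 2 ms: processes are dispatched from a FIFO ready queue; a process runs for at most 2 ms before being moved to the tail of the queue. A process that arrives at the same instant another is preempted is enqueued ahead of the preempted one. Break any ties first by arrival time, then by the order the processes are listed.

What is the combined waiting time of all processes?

Gantt: | A 0-2 | B 2-4 | C 4-6 | A 6-8 | B 8-9 | D 9-11 |
Completion: A=8  B=9  C=6  D=11
Turnaround (C−A): A=8  B=8  C=4  D=4
Waiting = turnaround − burst: A=4, B=5, C=2, D=2
Total waiting = 4 + 5 + 2 + 2 = 13

13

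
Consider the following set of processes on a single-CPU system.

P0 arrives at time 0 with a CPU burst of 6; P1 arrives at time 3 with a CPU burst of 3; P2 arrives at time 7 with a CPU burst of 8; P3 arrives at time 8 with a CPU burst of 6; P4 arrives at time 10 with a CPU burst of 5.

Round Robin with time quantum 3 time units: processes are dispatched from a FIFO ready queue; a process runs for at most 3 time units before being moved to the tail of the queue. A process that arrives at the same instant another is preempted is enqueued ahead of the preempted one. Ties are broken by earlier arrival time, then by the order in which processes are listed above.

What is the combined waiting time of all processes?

Schedule: | P0 0-3 | P1 3-6 | P0 6-9 | P2 9-12 | P3 12-15 | P4 15-18 | P2 18-21 | P3 21-24 | P4 24-26 | P2 26-28 |
Completion: P0=9  P1=6  P2=28  P3=24  P4=26
Turnaround (C−A): P0=9  P1=3  P2=21  P3=16  P4=16
Waiting = turnaround − burst: P0=3, P1=0, P2=13, P3=10, P4=11
Total waiting = 3 + 0 + 13 + 10 + 11 = 37

37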